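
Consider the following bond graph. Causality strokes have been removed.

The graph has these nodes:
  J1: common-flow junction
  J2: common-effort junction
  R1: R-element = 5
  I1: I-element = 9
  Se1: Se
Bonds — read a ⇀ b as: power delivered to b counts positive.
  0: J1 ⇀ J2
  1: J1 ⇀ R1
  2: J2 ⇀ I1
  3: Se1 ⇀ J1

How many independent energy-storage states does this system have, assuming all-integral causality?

1  (I1 all integral)

bond 3 stroke→J1  (source Se1 imposes e)
bond 2 stroke→I1  (I1 outputs flow p/I1)
bond 0 stroke→J2  (closing 0-jn rule on J2)
bond 1 stroke→J1  (1-jn J1 has f-setter on 0)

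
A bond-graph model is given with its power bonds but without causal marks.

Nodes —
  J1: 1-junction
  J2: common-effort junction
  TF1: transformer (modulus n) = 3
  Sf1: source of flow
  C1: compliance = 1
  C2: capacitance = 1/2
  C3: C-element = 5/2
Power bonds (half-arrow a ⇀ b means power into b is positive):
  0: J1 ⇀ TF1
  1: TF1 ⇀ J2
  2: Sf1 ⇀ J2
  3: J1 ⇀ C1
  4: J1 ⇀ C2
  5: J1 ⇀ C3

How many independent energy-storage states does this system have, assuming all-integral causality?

b2 stroke→Sf1  (Sf1 fixes flow; stroke at Sf1)
b1 stroke→J2  (closing 0-jn rule on J2)
b0 stroke→TF1  (through TF1, causality passes straight; one stroke at TF1)
b3 stroke→J1  (J1: bond 0 brought flow, rest push out)
b4 stroke→J1  (J1 flow already set via bond 0)
b5 stroke→J1  (1-jn J1 has f-setter on 0)

3  (C1, C2, C3 all integral)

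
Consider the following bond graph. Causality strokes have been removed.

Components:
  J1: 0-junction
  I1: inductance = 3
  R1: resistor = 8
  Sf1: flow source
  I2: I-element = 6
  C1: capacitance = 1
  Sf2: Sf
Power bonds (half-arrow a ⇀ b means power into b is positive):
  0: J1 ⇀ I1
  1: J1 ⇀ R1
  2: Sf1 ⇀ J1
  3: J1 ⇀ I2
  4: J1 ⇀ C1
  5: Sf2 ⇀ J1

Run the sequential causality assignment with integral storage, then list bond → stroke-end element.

b0 stroke→I1
b1 stroke→R1
b2 stroke→Sf1
b3 stroke→I2
b4 stroke→J1
b5 stroke→Sf2

b2 stroke→Sf1  (Sf1 (Sf) sets flow on bond)
b5 stroke→Sf2  (Sf2: flow source, stroke at near end)
b0 stroke→I1  (I1 outputs flow p/I1)
b3 stroke→I2  (I2 integral (f out))
b4 stroke→J1  (C1: C, integral causality)
b1 stroke→R1  (J1: bond 4 brought effort, rest push out)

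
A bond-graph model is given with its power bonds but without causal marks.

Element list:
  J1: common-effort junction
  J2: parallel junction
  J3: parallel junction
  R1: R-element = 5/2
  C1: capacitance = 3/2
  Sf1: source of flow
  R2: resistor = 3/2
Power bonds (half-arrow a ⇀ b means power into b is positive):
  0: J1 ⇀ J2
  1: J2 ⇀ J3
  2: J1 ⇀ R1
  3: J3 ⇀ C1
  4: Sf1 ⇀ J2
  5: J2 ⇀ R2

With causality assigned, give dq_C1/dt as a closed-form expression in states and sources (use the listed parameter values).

#4 stroke at Sf1  (source Sf1 imposes f)
#3 stroke at J3  (C1 integral (e out))
#1 stroke at J2  (common-e at J3 fixed by 3)
#0 stroke at J1  (J2 effort already set via bond 1)
#5 stroke at R2  (J2 effort already set via bond 1)
#2 stroke at R1  (0-jn J1 has e-setter on 0)

dq_C1/dt = F_Sf1 - 32*q_C1/45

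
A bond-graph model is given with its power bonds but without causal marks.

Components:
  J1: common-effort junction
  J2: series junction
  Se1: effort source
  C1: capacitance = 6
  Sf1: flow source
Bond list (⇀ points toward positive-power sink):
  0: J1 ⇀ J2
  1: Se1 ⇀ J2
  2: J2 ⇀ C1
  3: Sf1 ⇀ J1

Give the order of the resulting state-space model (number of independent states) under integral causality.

b1 →J2  (Se1 fixes effort; stroke away)
b3 →Sf1  (source Sf1 imposes f)
b0 →J1  (closing 0-jn rule on J1)
b2 →J2  (common-f at J2 fixed by 0)

1  (C1 all integral)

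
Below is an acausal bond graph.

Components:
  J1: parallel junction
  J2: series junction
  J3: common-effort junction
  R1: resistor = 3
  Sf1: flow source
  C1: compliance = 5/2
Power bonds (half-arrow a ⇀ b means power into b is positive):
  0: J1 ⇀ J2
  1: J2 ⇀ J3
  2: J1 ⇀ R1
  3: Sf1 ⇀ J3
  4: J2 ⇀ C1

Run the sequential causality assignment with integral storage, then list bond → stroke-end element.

b3 |Sf1  (Sf1 (Sf) sets flow on bond)
b1 |J3  (only one effort-in slot at J3)
b0 |J2  (common-f at J2 fixed by 1)
b4 |J2  (J2 flow already set via bond 1)
b2 |J1  (J1 needs exactly one e-in)

β0 →J2
β1 →J3
β2 →J1
β3 →Sf1
β4 →J2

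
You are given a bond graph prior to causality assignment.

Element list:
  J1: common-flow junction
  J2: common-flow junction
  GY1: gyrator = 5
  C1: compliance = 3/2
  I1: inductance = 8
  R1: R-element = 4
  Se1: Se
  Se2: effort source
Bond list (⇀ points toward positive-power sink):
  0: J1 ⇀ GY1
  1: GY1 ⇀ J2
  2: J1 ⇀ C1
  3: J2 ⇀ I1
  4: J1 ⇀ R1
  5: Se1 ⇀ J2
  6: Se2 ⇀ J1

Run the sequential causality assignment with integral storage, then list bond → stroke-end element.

#0 →J1
#1 →J2
#2 →J1
#3 →I1
#4 →R1
#5 →J2
#6 →J1

#5 stroke at J2  (Se1: effort source, stroke at far end)
#6 stroke at J1  (source Se2 imposes e)
#2 stroke at J1  (C1 integral (e out))
#3 stroke at I1  (prefer integral on I1)
#1 stroke at J2  (common-f at J2 fixed by 3)
#0 stroke at J1  (GY GY1: same side as bond 1)
#4 stroke at R1  (only one flow-in slot at J1)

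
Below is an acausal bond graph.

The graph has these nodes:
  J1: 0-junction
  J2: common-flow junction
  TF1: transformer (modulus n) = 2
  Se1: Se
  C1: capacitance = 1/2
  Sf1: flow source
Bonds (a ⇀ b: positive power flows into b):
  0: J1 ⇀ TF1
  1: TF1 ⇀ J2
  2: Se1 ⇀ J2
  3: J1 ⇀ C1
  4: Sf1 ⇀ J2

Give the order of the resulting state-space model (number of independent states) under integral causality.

1  (C1 all integral)

β2 |J2  (Se1: effort source, stroke at far end)
β4 |Sf1  (Sf1 fixes flow; stroke at Sf1)
β1 |J2  (J2 flow already set via bond 4)
β0 |TF1  (TF TF1: opposite of bond 1)
β3 |J1  (only one effort-in slot at J1)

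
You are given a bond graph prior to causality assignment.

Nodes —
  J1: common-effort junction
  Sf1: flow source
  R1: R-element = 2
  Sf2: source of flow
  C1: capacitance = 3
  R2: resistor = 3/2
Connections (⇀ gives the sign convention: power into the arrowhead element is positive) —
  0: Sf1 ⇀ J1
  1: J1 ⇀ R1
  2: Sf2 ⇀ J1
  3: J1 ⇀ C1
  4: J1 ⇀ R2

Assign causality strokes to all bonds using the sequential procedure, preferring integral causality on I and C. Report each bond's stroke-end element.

β0 →Sf1  (Sf1: flow source, stroke at near end)
β2 →Sf2  (Sf2 (Sf) sets flow on bond)
β3 →J1  (prefer integral on C1)
β1 →R1  (0-jn J1 has e-setter on 3)
β4 →R2  (0-jn J1 has e-setter on 3)

bond 0 |Sf1
bond 1 |R1
bond 2 |Sf2
bond 3 |J1
bond 4 |R2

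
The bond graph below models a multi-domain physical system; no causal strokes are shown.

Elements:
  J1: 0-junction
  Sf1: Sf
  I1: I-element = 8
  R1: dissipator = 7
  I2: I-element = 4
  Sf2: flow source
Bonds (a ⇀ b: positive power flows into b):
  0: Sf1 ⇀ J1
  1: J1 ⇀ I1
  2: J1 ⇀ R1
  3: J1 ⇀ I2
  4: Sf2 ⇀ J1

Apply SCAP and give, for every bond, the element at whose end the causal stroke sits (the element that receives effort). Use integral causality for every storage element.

bond 0 |Sf1
bond 1 |I1
bond 2 |J1
bond 3 |I2
bond 4 |Sf2

b0 |Sf1  (Sf1: flow source, stroke at near end)
b4 |Sf2  (source Sf2 imposes f)
b1 |I1  (prefer integral on I1)
b3 |I2  (prefer integral on I2)
b2 |J1  (closing 0-jn rule on J1)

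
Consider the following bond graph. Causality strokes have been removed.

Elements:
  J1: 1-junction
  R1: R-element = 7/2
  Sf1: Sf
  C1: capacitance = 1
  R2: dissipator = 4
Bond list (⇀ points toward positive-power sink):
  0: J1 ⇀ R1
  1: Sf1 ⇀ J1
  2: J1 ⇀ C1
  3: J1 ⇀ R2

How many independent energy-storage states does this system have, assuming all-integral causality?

bond 1 stroke→Sf1  (Sf1: flow source, stroke at near end)
bond 0 stroke→J1  (J1: bond 1 brought flow, rest push out)
bond 2 stroke→J1  (J1 flow already set via bond 1)
bond 3 stroke→J1  (1-jn J1 has f-setter on 1)

1  (C1 all integral)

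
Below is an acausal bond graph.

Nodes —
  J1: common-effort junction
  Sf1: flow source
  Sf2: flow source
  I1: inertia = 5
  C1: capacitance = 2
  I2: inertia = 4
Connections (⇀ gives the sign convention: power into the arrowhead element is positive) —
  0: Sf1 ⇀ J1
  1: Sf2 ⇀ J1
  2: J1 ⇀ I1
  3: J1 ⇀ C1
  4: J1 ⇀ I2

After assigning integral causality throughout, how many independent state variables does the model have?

b0 |Sf1  (Sf1 fixes flow; stroke at Sf1)
b1 |Sf2  (source Sf2 imposes f)
b2 |I1  (I1: I, integral causality)
b3 |J1  (C1 outputs effort q/C1)
b4 |I2  (0-jn J1 has e-setter on 3)

3  (C1, I1, I2 all integral)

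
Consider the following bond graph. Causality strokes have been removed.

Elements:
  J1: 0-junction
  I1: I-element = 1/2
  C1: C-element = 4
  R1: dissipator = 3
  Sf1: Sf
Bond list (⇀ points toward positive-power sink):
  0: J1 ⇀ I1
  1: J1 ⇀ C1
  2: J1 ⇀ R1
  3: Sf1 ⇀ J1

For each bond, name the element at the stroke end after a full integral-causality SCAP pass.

bond 0 |I1
bond 1 |J1
bond 2 |R1
bond 3 |Sf1

β3 stroke→Sf1  (Sf1 (Sf) sets flow on bond)
β0 stroke→I1  (I1 outputs flow p/I1)
β1 stroke→J1  (C1: C, integral causality)
β2 stroke→R1  (common-e at J1 fixed by 1)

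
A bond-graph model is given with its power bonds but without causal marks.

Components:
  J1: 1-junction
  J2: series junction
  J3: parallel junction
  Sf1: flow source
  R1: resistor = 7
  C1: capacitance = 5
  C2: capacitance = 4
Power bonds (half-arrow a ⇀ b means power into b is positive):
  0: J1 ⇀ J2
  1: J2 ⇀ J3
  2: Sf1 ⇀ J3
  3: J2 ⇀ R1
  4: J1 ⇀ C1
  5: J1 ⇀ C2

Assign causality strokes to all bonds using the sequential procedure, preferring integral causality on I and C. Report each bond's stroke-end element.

β0 →J2
β1 →J3
β2 →Sf1
β3 →J2
β4 →J1
β5 →J1

b2 |Sf1  (Sf1: flow source, stroke at near end)
b1 |J3  (J3: last free bond brings effort in)
b0 |J2  (1-jn J2 has f-setter on 1)
b3 |J2  (J2: bond 1 brought flow, rest push out)
b4 |J1  (common-f at J1 fixed by 0)
b5 |J1  (J1: bond 0 brought flow, rest push out)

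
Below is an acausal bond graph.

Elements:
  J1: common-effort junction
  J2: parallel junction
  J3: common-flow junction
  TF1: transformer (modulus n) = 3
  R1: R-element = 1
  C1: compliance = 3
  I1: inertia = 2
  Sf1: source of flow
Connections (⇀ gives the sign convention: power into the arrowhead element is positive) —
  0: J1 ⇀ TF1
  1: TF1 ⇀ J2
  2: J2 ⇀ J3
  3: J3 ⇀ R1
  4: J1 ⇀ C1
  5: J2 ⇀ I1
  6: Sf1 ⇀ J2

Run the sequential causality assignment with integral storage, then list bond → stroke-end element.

β0 →TF1
β1 →J2
β2 →J3
β3 →R1
β4 →J1
β5 →I1
β6 →Sf1

bond 6 stroke→Sf1  (Sf1 fixes flow; stroke at Sf1)
bond 4 stroke→J1  (prefer integral on C1)
bond 0 stroke→TF1  (common-e at J1 fixed by 4)
bond 1 stroke→J2  (TF1 one-in-one-out from 0)
bond 2 stroke→J3  (0-jn J2 has e-setter on 1)
bond 5 stroke→I1  (J2 effort already set via bond 1)
bond 3 stroke→R1  (J3: last free bond brings flow in)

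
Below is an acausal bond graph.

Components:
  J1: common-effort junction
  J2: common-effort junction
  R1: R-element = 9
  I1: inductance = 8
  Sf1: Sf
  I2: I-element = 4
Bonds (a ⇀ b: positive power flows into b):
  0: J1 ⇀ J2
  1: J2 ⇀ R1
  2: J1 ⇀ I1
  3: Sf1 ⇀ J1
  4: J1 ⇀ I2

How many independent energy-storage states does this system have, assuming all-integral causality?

2  (I1, I2 all integral)

#3 stroke at Sf1  (Sf1 fixes flow; stroke at Sf1)
#2 stroke at I1  (I1: I, integral causality)
#4 stroke at I2  (prefer integral on I2)
#0 stroke at J1  (closing 0-jn rule on J1)
#1 stroke at J2  (closing 0-jn rule on J2)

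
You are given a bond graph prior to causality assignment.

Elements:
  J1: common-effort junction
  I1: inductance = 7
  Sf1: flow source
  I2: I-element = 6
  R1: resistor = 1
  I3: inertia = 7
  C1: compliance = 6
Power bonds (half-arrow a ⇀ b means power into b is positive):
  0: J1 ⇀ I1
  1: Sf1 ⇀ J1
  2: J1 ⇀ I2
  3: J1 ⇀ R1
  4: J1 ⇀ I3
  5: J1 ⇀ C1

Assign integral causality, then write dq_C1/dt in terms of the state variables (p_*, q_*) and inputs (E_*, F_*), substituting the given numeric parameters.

β1 stroke at Sf1  (Sf1: flow source, stroke at near end)
β0 stroke at I1  (prefer integral on I1)
β2 stroke at I2  (prefer integral on I2)
β4 stroke at I3  (I3 outputs flow p/I3)
β5 stroke at J1  (C1: C, integral causality)
β3 stroke at R1  (common-e at J1 fixed by 5)

dq_C1/dt = F_Sf1 - p_I1/7 - p_I2/6 - p_I3/7 - q_C1/6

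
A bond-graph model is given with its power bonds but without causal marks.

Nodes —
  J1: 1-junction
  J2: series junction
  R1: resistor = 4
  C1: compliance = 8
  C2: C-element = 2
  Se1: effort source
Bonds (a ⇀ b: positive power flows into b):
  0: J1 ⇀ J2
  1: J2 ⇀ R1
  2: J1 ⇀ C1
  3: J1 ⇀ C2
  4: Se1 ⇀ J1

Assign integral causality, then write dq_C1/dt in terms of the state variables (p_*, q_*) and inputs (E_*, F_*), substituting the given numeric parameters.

dq_C1/dt = E_Se1/4 - q_C1/32 - q_C2/8

b4 |J1  (Se1 fixes effort; stroke away)
b2 |J1  (C1 integral (e out))
b3 |J1  (C2: C, integral causality)
b0 |J2  (closing 1-jn rule on J1)
b1 |R1  (J2: last free bond brings flow in)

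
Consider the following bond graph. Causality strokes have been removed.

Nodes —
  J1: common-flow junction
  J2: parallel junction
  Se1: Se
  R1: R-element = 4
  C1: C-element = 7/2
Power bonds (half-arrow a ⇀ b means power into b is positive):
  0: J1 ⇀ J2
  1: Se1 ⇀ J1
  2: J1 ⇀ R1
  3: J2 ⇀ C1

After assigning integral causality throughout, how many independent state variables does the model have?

β1 |J1  (Se1: effort source, stroke at far end)
β3 |J2  (prefer integral on C1)
β0 |J1  (0-jn J2 has e-setter on 3)
β2 |R1  (J1: last free bond brings flow in)

1  (C1 all integral)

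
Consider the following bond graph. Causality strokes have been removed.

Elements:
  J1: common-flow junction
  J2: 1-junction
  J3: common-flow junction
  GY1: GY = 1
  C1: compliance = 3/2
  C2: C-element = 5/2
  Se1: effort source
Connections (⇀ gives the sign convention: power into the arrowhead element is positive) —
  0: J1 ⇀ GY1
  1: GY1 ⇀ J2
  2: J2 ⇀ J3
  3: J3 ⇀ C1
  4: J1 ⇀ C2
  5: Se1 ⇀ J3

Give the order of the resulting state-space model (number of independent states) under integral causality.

b5 |J3  (source Se1 imposes e)
b3 |J3  (C1 outputs effort q/C1)
b2 |J2  (only one flow-in slot at J3)
b1 |GY1  (only one flow-in slot at J2)
b0 |GY1  (GY1 both-in/both-out from 1)
b4 |J1  (J1 flow already set via bond 0)

2  (C1, C2 all integral)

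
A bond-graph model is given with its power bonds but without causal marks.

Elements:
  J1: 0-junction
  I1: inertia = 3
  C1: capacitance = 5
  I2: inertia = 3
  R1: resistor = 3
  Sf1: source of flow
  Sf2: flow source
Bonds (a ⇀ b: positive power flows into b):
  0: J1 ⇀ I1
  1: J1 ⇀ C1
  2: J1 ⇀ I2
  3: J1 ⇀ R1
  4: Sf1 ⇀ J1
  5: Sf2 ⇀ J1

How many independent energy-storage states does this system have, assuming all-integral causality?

b4 |Sf1  (Sf1 fixes flow; stroke at Sf1)
b5 |Sf2  (Sf2: flow source, stroke at near end)
b0 |I1  (I1 integral (f out))
b1 |J1  (C1: C, integral causality)
b2 |I2  (0-jn J1 has e-setter on 1)
b3 |R1  (J1: bond 1 brought effort, rest push out)

3  (C1, I1, I2 all integral)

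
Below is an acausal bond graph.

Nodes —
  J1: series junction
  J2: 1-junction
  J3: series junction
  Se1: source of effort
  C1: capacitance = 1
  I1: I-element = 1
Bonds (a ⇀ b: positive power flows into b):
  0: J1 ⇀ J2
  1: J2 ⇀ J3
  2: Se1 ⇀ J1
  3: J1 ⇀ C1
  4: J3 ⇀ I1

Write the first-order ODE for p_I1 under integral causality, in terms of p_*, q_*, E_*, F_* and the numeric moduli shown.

#2 →J1  (Se1 (Se) sets effort on bond)
#3 →J1  (C1 integral (e out))
#0 →J2  (J1: last free bond brings flow in)
#1 →J3  (J2 needs exactly one f-in)
#4 →I1  (J3: last free bond brings flow in)

dp_I1/dt = E_Se1 - q_C1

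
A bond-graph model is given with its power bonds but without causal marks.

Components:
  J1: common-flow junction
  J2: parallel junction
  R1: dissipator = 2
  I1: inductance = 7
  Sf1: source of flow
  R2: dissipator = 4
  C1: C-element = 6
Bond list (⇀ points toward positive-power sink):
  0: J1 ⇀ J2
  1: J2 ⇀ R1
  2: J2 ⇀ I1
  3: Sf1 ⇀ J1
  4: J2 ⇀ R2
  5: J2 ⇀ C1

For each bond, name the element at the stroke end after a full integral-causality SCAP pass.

b3 |Sf1  (Sf1 (Sf) sets flow on bond)
b0 |J1  (common-f at J1 fixed by 3)
b2 |I1  (I1 integral (f out))
b5 |J2  (C1 outputs effort q/C1)
b1 |R1  (J2: bond 5 brought effort, rest push out)
b4 |R2  (J2: bond 5 brought effort, rest push out)

#0 →J1
#1 →R1
#2 →I1
#3 →Sf1
#4 →R2
#5 →J2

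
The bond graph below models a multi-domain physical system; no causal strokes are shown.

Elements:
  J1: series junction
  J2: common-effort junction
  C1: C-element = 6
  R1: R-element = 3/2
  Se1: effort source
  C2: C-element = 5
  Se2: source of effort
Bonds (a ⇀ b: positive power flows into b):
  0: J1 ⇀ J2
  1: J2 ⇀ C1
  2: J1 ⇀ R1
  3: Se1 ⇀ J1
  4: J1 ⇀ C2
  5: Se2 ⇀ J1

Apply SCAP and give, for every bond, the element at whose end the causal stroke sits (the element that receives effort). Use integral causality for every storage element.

#0 →J1
#1 →J2
#2 →R1
#3 →J1
#4 →J1
#5 →J1

#3 |J1  (Se1 (Se) sets effort on bond)
#5 |J1  (Se2 fixes effort; stroke away)
#1 |J2  (prefer integral on C1)
#0 |J1  (0-jn J2 has e-setter on 1)
#4 |J1  (prefer integral on C2)
#2 |R1  (only one flow-in slot at J1)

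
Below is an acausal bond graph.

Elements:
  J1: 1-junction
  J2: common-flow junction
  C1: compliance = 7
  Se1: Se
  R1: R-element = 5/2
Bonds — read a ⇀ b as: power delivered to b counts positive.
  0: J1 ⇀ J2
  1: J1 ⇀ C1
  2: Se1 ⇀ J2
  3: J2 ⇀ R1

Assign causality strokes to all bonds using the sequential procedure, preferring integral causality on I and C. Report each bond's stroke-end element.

#0 stroke at J2
#1 stroke at J1
#2 stroke at J2
#3 stroke at R1

β2 →J2  (Se1 (Se) sets effort on bond)
β1 →J1  (C1: C, integral causality)
β0 →J2  (J1 needs exactly one f-in)
β3 →R1  (J2 needs exactly one f-in)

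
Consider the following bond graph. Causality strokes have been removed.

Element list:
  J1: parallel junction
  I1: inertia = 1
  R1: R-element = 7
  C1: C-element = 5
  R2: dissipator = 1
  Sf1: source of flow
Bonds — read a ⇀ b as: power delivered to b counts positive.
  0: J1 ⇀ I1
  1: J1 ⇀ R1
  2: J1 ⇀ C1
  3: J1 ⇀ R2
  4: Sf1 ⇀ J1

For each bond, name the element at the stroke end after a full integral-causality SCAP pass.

β4 stroke→Sf1  (Sf1 fixes flow; stroke at Sf1)
β0 stroke→I1  (prefer integral on I1)
β2 stroke→J1  (C1: C, integral causality)
β1 stroke→R1  (J1 effort already set via bond 2)
β3 stroke→R2  (common-e at J1 fixed by 2)

b0 →I1
b1 →R1
b2 →J1
b3 →R2
b4 →Sf1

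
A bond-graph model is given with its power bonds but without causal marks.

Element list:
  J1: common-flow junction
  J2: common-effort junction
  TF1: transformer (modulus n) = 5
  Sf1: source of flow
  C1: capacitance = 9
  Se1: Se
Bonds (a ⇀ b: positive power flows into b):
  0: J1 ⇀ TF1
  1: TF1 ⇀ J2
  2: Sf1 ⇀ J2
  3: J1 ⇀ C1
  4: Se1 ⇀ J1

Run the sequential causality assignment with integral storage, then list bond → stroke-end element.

β0 |TF1
β1 |J2
β2 |Sf1
β3 |J1
β4 |J1

b2 stroke at Sf1  (Sf1 (Sf) sets flow on bond)
b4 stroke at J1  (Se1: effort source, stroke at far end)
b1 stroke at J2  (J2: last free bond brings effort in)
b0 stroke at TF1  (through TF1, causality passes straight; one stroke at TF1)
b3 stroke at J1  (J1: bond 0 brought flow, rest push out)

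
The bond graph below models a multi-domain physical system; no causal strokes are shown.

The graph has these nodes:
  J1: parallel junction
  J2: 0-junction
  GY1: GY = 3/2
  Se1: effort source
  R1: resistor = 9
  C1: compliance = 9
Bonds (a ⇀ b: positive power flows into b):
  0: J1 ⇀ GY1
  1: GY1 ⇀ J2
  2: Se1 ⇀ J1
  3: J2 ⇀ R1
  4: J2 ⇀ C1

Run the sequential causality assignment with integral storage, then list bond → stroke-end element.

bond 2 stroke→J1  (source Se1 imposes e)
bond 0 stroke→GY1  (J1: bond 2 brought effort, rest push out)
bond 1 stroke→GY1  (through GY1, causality inverts; strokes same side of GY1)
bond 4 stroke→J2  (C1 integral (e out))
bond 3 stroke→R1  (J2: bond 4 brought effort, rest push out)

bond 0 →GY1
bond 1 →GY1
bond 2 →J1
bond 3 →R1
bond 4 →J2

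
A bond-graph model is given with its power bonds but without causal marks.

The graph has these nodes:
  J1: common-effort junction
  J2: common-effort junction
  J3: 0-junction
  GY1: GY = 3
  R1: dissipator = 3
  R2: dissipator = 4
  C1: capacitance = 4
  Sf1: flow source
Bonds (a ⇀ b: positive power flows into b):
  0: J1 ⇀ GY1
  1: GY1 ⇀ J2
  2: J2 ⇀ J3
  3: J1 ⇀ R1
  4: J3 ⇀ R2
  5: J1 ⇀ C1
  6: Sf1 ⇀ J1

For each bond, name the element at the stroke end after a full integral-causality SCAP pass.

bond 0 |GY1
bond 1 |GY1
bond 2 |J2
bond 3 |R1
bond 4 |J3
bond 5 |J1
bond 6 |Sf1

β6 stroke→Sf1  (Sf1 (Sf) sets flow on bond)
β5 stroke→J1  (prefer integral on C1)
β0 stroke→GY1  (common-e at J1 fixed by 5)
β3 stroke→R1  (0-jn J1 has e-setter on 5)
β1 stroke→GY1  (through GY1, causality inverts; strokes same side of GY1)
β2 stroke→J2  (closing 0-jn rule on J2)
β4 stroke→J3  (J3: last free bond brings effort in)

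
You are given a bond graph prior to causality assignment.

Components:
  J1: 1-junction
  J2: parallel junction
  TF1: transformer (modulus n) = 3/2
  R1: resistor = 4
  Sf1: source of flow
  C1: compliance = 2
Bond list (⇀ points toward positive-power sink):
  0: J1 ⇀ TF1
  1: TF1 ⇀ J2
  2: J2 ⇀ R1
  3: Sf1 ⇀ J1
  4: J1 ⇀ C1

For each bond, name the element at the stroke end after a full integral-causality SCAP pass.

#3 stroke→Sf1  (source Sf1 imposes f)
#0 stroke→J1  (J1 flow already set via bond 3)
#4 stroke→J1  (J1: bond 3 brought flow, rest push out)
#1 stroke→TF1  (TF1 one-in-one-out from 0)
#2 stroke→J2  (J2: last free bond brings effort in)

#0 →J1
#1 →TF1
#2 →J2
#3 →Sf1
#4 →J1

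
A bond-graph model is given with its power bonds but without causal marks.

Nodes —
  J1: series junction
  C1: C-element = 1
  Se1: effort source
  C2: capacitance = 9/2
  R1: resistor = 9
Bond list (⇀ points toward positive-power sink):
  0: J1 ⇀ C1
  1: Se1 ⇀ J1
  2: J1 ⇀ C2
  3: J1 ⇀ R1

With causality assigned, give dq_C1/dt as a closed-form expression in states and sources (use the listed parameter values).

β1 stroke→J1  (Se1: effort source, stroke at far end)
β0 stroke→J1  (prefer integral on C1)
β2 stroke→J1  (C2 outputs effort q/C2)
β3 stroke→R1  (J1: last free bond brings flow in)

dq_C1/dt = E_Se1/9 - q_C1/9 - 2*q_C2/81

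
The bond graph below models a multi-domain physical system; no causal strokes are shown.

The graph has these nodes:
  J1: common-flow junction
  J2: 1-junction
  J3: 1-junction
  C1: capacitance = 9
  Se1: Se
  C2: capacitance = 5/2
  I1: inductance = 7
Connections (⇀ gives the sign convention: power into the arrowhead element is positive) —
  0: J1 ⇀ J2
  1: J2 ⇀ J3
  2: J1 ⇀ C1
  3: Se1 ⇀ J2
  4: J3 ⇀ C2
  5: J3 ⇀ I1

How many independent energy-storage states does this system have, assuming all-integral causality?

b3 |J2  (source Se1 imposes e)
b2 |J1  (C1: C, integral causality)
b0 |J2  (J1: last free bond brings flow in)
b1 |J3  (J2: last free bond brings flow in)
b4 |J3  (C2: C, integral causality)
b5 |I1  (J3 needs exactly one f-in)

3  (C1, C2, I1 all integral)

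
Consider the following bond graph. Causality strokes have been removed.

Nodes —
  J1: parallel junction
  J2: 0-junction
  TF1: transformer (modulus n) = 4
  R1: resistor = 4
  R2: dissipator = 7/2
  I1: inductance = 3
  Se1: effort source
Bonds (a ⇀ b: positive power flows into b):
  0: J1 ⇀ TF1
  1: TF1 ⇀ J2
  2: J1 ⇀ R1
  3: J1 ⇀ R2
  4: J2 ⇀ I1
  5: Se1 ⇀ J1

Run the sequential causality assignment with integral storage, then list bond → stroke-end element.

b0 stroke at TF1
b1 stroke at J2
b2 stroke at R1
b3 stroke at R2
b4 stroke at I1
b5 stroke at J1

b5 stroke→J1  (source Se1 imposes e)
b0 stroke→TF1  (common-e at J1 fixed by 5)
b2 stroke→R1  (0-jn J1 has e-setter on 5)
b3 stroke→R2  (J1 effort already set via bond 5)
b1 stroke→J2  (through TF1, causality passes straight; one stroke at TF1)
b4 stroke→I1  (0-jn J2 has e-setter on 1)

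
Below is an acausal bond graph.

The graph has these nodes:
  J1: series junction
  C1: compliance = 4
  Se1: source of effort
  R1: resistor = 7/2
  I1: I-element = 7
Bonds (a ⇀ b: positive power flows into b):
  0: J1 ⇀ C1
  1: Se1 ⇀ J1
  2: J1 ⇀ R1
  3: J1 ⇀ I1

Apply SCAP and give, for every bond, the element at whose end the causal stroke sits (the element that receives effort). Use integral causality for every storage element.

b0 |J1
b1 |J1
b2 |J1
b3 |I1

b1 →J1  (Se1: effort source, stroke at far end)
b0 →J1  (C1 outputs effort q/C1)
b3 →I1  (I1 integral (f out))
b2 →J1  (J1 flow already set via bond 3)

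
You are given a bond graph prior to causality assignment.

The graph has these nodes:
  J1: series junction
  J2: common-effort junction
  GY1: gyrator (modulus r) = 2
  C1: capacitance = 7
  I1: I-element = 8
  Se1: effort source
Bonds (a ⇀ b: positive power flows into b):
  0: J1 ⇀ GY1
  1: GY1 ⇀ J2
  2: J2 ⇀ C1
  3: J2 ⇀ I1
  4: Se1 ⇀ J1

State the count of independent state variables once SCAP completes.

bond 4 →J1  (Se1 fixes effort; stroke away)
bond 0 →GY1  (J1: last free bond brings flow in)
bond 1 →GY1  (GY1: gyrator matches bond 0)
bond 2 →J2  (C1: C, integral causality)
bond 3 →I1  (J2: bond 2 brought effort, rest push out)

2  (C1, I1 all integral)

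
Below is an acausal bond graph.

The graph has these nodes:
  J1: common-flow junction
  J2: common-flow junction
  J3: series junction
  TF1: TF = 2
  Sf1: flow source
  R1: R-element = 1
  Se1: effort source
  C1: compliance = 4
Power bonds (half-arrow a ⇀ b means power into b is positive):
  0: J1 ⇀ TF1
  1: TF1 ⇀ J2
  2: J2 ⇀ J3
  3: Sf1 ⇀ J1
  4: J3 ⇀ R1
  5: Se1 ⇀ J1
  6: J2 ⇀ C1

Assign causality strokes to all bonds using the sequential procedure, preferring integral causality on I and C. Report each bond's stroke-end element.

b0 stroke→J1
b1 stroke→TF1
b2 stroke→J2
b3 stroke→Sf1
b4 stroke→J3
b5 stroke→J1
b6 stroke→J2

bond 3 →Sf1  (Sf1: flow source, stroke at near end)
bond 5 →J1  (source Se1 imposes e)
bond 0 →J1  (J1 flow already set via bond 3)
bond 1 →TF1  (through TF1, causality passes straight; one stroke at TF1)
bond 2 →J2  (common-f at J2 fixed by 1)
bond 6 →J2  (common-f at J2 fixed by 1)
bond 4 →J3  (J3: bond 2 brought flow, rest push out)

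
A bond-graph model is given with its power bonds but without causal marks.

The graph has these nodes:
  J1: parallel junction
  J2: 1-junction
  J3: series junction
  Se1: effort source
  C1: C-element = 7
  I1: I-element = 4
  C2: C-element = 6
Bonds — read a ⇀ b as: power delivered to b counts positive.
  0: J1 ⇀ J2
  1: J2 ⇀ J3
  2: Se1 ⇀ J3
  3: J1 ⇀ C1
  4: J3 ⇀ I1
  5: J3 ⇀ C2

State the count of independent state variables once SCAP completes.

3  (C1, C2, I1 all integral)

#2 →J3  (Se1 (Se) sets effort on bond)
#3 →J1  (C1: C, integral causality)
#0 →J2  (J1: bond 3 brought effort, rest push out)
#1 →J3  (only one flow-in slot at J2)
#4 →I1  (prefer integral on I1)
#5 →J3  (J3 flow already set via bond 4)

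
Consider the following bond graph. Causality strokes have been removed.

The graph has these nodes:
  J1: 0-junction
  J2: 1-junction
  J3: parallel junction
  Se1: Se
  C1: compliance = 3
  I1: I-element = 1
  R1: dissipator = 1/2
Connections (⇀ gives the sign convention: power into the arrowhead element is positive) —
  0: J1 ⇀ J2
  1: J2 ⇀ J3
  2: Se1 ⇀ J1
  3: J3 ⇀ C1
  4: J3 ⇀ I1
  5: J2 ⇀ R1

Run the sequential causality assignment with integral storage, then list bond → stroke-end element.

b2 |J1  (Se1 (Se) sets effort on bond)
b0 |J2  (J1: bond 2 brought effort, rest push out)
b3 |J3  (C1: C, integral causality)
b1 |J2  (J3: bond 3 brought effort, rest push out)
b4 |I1  (J3 effort already set via bond 3)
b5 |R1  (J2: last free bond brings flow in)

#0 →J2
#1 →J2
#2 →J1
#3 →J3
#4 →I1
#5 →R1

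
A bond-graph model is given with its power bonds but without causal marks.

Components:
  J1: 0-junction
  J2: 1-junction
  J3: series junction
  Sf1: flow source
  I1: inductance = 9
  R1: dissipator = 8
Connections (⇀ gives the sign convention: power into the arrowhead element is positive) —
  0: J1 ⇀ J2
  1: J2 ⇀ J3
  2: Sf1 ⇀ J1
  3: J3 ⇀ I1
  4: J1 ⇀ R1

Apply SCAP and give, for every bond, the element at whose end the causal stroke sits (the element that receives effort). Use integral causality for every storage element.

b2 stroke→Sf1  (source Sf1 imposes f)
b3 stroke→I1  (I1: I, integral causality)
b1 stroke→J3  (J3 flow already set via bond 3)
b0 stroke→J2  (J2: bond 1 brought flow, rest push out)
b4 stroke→J1  (J1: last free bond brings effort in)

b0 |J2
b1 |J3
b2 |Sf1
b3 |I1
b4 |J1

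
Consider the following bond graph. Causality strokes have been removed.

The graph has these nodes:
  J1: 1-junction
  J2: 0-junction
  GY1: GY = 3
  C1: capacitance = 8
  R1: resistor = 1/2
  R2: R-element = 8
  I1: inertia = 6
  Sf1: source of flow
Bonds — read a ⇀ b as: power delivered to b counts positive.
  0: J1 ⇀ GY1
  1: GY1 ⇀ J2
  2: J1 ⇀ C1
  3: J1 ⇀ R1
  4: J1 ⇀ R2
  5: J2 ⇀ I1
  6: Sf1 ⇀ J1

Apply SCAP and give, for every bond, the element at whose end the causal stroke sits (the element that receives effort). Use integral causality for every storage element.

b6 |Sf1  (Sf1: flow source, stroke at near end)
b0 |J1  (1-jn J1 has f-setter on 6)
b2 |J1  (1-jn J1 has f-setter on 6)
b3 |J1  (J1: bond 6 brought flow, rest push out)
b4 |J1  (J1 flow already set via bond 6)
b1 |J2  (GY1: gyrator matches bond 0)
b5 |I1  (common-e at J2 fixed by 1)

#0 |J1
#1 |J2
#2 |J1
#3 |J1
#4 |J1
#5 |I1
#6 |Sf1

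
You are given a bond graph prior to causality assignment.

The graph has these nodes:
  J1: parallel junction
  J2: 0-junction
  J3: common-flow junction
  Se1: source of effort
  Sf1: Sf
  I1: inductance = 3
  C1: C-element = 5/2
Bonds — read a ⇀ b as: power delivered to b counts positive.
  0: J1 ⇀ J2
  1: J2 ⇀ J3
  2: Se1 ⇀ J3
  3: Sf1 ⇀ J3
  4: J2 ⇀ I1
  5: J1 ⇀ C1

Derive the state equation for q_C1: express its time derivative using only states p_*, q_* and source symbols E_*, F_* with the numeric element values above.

dq_C1/dt = -F_Sf1 - p_I1/3

b2 stroke at J3  (Se1 (Se) sets effort on bond)
b3 stroke at Sf1  (source Sf1 imposes f)
b1 stroke at J3  (1-jn J3 has f-setter on 3)
b4 stroke at I1  (prefer integral on I1)
b0 stroke at J2  (only one effort-in slot at J2)
b5 stroke at J1  (only one effort-in slot at J1)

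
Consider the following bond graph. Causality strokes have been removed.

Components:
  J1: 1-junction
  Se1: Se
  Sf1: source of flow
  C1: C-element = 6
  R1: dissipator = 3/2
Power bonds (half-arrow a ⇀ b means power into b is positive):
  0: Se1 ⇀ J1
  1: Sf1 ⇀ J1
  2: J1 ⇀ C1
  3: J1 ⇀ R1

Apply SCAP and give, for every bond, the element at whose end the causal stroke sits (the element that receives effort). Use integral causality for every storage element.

bond 0 stroke at J1  (Se1: effort source, stroke at far end)
bond 1 stroke at Sf1  (source Sf1 imposes f)
bond 2 stroke at J1  (J1 flow already set via bond 1)
bond 3 stroke at J1  (J1 flow already set via bond 1)

#0 |J1
#1 |Sf1
#2 |J1
#3 |J1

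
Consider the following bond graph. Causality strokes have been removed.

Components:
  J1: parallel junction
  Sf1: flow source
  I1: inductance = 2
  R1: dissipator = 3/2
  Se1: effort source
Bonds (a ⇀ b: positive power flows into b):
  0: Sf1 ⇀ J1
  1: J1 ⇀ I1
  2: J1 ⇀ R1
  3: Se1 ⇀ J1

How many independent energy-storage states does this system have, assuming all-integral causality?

1  (I1 all integral)

b0 stroke at Sf1  (Sf1: flow source, stroke at near end)
b3 stroke at J1  (Se1 (Se) sets effort on bond)
b1 stroke at I1  (common-e at J1 fixed by 3)
b2 stroke at R1  (common-e at J1 fixed by 3)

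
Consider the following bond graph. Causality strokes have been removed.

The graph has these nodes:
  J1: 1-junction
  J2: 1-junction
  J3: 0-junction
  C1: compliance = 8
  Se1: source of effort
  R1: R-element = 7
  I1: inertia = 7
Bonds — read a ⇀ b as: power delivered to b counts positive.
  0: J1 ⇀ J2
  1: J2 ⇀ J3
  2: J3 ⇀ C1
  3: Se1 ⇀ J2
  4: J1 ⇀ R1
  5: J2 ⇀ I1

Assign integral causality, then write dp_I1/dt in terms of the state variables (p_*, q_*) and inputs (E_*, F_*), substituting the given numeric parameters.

β3 |J2  (Se1 (Se) sets effort on bond)
β2 |J3  (prefer integral on C1)
β1 |J2  (0-jn J3 has e-setter on 2)
β5 |I1  (I1 outputs flow p/I1)
β0 |J2  (common-f at J2 fixed by 5)
β4 |J1  (1-jn J1 has f-setter on 0)

dp_I1/dt = E_Se1 - p_I1 - q_C1/8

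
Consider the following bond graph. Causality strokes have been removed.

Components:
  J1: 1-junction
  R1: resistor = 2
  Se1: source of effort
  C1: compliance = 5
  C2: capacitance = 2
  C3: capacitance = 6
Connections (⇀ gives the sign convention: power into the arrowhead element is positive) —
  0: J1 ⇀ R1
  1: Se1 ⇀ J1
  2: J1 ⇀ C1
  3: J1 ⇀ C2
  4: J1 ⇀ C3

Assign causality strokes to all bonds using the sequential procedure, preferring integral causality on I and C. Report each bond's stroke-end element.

β1 |J1  (Se1 (Se) sets effort on bond)
β2 |J1  (C1 outputs effort q/C1)
β3 |J1  (C2 outputs effort q/C2)
β4 |J1  (C3: C, integral causality)
β0 |R1  (closing 1-jn rule on J1)

#0 stroke at R1
#1 stroke at J1
#2 stroke at J1
#3 stroke at J1
#4 stroke at J1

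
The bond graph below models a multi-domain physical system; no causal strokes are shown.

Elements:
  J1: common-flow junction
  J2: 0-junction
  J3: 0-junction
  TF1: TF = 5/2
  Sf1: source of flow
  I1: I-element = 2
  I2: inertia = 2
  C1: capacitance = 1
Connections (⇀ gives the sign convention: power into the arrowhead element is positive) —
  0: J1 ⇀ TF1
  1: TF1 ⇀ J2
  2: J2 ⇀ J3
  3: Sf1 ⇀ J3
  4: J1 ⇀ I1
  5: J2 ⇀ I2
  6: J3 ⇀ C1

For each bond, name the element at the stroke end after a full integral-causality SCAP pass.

β0 stroke→J1
β1 stroke→TF1
β2 stroke→J2
β3 stroke→Sf1
β4 stroke→I1
β5 stroke→I2
β6 stroke→J3

#3 |Sf1  (Sf1 (Sf) sets flow on bond)
#4 |I1  (I1: I, integral causality)
#0 |J1  (J1: bond 4 brought flow, rest push out)
#1 |TF1  (TF1 one-in-one-out from 0)
#5 |I2  (I2 integral (f out))
#2 |J2  (only one effort-in slot at J2)
#6 |J3  (J3 needs exactly one e-in)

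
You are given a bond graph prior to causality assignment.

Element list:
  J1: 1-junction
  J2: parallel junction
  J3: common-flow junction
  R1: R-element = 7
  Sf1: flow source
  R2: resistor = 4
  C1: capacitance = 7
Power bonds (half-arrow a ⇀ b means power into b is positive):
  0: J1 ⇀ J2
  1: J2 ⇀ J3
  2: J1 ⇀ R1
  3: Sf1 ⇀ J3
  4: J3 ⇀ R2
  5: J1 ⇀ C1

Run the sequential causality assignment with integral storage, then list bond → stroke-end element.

β3 stroke at Sf1  (source Sf1 imposes f)
β1 stroke at J3  (common-f at J3 fixed by 3)
β4 stroke at J3  (J3 flow already set via bond 3)
β0 stroke at J2  (only one effort-in slot at J2)
β2 stroke at J1  (J1: bond 0 brought flow, rest push out)
β5 stroke at J1  (common-f at J1 fixed by 0)

β0 →J2
β1 →J3
β2 →J1
β3 →Sf1
β4 →J3
β5 →J1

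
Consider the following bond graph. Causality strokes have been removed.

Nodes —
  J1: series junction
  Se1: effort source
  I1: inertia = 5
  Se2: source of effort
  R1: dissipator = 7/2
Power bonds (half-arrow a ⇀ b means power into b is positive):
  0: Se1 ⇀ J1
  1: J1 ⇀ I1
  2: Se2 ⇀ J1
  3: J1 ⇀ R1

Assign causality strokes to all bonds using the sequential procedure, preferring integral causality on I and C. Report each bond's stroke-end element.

bond 0 stroke→J1  (source Se1 imposes e)
bond 2 stroke→J1  (Se2 (Se) sets effort on bond)
bond 1 stroke→I1  (prefer integral on I1)
bond 3 stroke→J1  (J1 flow already set via bond 1)

b0 |J1
b1 |I1
b2 |J1
b3 |J1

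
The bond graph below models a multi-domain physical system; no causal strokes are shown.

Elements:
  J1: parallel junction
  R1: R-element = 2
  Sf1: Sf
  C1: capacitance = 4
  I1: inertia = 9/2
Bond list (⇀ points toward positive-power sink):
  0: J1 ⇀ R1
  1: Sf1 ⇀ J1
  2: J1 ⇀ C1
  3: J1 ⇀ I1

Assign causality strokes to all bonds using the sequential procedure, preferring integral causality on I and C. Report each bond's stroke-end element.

β0 stroke→R1
β1 stroke→Sf1
β2 stroke→J1
β3 stroke→I1

b1 stroke→Sf1  (Sf1 fixes flow; stroke at Sf1)
b2 stroke→J1  (C1 outputs effort q/C1)
b0 stroke→R1  (0-jn J1 has e-setter on 2)
b3 stroke→I1  (J1: bond 2 brought effort, rest push out)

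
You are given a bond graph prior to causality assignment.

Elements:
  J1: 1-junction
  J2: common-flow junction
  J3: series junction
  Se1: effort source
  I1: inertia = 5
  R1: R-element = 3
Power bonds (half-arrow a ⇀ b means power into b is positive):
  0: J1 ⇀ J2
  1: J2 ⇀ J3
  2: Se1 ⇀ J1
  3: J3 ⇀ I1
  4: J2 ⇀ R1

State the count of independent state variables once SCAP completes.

β2 →J1  (source Se1 imposes e)
β0 →J2  (J1: last free bond brings flow in)
β3 →I1  (I1 outputs flow p/I1)
β1 →J3  (1-jn J3 has f-setter on 3)
β4 →J2  (1-jn J2 has f-setter on 1)

1  (I1 all integral)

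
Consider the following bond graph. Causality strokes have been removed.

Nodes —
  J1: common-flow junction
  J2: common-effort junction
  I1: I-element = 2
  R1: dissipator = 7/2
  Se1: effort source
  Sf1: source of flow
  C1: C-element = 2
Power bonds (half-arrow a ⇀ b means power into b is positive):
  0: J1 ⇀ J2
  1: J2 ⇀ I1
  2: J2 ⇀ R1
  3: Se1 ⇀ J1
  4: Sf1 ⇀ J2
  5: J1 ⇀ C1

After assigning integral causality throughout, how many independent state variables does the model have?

2  (C1, I1 all integral)

β3 |J1  (Se1: effort source, stroke at far end)
β4 |Sf1  (source Sf1 imposes f)
β1 |I1  (prefer integral on I1)
β5 |J1  (prefer integral on C1)
β0 |J2  (only one flow-in slot at J1)
β2 |R1  (0-jn J2 has e-setter on 0)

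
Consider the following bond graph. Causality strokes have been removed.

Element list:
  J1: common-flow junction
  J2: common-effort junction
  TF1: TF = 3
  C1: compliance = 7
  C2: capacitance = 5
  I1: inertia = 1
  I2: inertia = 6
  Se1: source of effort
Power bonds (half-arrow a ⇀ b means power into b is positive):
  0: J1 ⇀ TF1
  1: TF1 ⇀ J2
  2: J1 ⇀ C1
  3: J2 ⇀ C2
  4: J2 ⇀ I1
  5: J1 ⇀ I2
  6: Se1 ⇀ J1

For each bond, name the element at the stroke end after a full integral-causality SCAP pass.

β6 stroke→J1  (Se1: effort source, stroke at far end)
β2 stroke→J1  (C1 outputs effort q/C1)
β3 stroke→J2  (C2 outputs effort q/C2)
β1 stroke→TF1  (0-jn J2 has e-setter on 3)
β4 stroke→I1  (0-jn J2 has e-setter on 3)
β0 stroke→J1  (TF1: transformer flips bond 1)
β5 stroke→I2  (closing 1-jn rule on J1)

#0 stroke at J1
#1 stroke at TF1
#2 stroke at J1
#3 stroke at J2
#4 stroke at I1
#5 stroke at I2
#6 stroke at J1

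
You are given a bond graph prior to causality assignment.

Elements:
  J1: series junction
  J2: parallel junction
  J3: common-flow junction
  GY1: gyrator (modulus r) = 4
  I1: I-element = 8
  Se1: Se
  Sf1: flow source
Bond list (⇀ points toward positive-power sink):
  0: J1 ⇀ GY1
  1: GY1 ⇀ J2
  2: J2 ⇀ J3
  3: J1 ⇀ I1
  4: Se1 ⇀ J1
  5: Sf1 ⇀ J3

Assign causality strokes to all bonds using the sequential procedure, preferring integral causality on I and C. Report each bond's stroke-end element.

bond 4 stroke at J1  (source Se1 imposes e)
bond 5 stroke at Sf1  (Sf1: flow source, stroke at near end)
bond 2 stroke at J3  (1-jn J3 has f-setter on 5)
bond 1 stroke at J2  (J2: last free bond brings effort in)
bond 0 stroke at J1  (GY GY1: same side as bond 1)
bond 3 stroke at I1  (J1: last free bond brings flow in)

bond 0 stroke at J1
bond 1 stroke at J2
bond 2 stroke at J3
bond 3 stroke at I1
bond 4 stroke at J1
bond 5 stroke at Sf1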